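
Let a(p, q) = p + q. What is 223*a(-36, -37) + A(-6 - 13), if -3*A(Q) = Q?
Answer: -48818/3 ≈ -16273.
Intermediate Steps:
A(Q) = -Q/3
223*a(-36, -37) + A(-6 - 13) = 223*(-36 - 37) - (-6 - 13)/3 = 223*(-73) - ⅓*(-19) = -16279 + 19/3 = -48818/3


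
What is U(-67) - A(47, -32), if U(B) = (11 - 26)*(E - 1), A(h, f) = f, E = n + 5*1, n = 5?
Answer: -103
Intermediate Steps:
E = 10 (E = 5 + 5*1 = 5 + 5 = 10)
U(B) = -135 (U(B) = (11 - 26)*(10 - 1) = -15*9 = -135)
U(-67) - A(47, -32) = -135 - 1*(-32) = -135 + 32 = -103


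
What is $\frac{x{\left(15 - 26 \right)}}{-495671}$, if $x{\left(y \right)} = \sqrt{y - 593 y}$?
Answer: $- \frac{4 \sqrt{407}}{495671} \approx -0.0001628$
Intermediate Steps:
$x{\left(y \right)} = 4 \sqrt{37} \sqrt{- y}$ ($x{\left(y \right)} = \sqrt{- 592 y} = 4 \sqrt{37} \sqrt{- y}$)
$\frac{x{\left(15 - 26 \right)}}{-495671} = \frac{4 \sqrt{37} \sqrt{- (15 - 26)}}{-495671} = 4 \sqrt{37} \sqrt{- (15 - 26)} \left(- \frac{1}{495671}\right) = 4 \sqrt{37} \sqrt{\left(-1\right) \left(-11\right)} \left(- \frac{1}{495671}\right) = 4 \sqrt{37} \sqrt{11} \left(- \frac{1}{495671}\right) = 4 \sqrt{407} \left(- \frac{1}{495671}\right) = - \frac{4 \sqrt{407}}{495671}$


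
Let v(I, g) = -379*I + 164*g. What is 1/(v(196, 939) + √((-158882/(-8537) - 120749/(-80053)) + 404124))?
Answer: 54476174091232/4342128592033081061 - 51*√72570764484313628903/4342128592033081061 ≈ 1.2446e-5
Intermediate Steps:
1/(v(196, 939) + √((-158882/(-8537) - 120749/(-80053)) + 404124)) = 1/((-379*196 + 164*939) + √((-158882/(-8537) - 120749/(-80053)) + 404124)) = 1/((-74284 + 153996) + √((-158882*(-1/8537) - 120749*(-1/80053)) + 404124)) = 1/(79712 + √((158882/8537 + 120749/80053) + 404124)) = 1/(79712 + √(13749814959/683412461 + 404124)) = 1/(79712 + √(276197127204123/683412461)) = 1/(79712 + 3*√72570764484313628903/40200733)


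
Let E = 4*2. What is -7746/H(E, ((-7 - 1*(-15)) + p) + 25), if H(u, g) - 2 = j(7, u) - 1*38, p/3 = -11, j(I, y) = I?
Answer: 7746/29 ≈ 267.10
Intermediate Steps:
p = -33 (p = 3*(-11) = -33)
E = 8
H(u, g) = -29 (H(u, g) = 2 + (7 - 1*38) = 2 + (7 - 38) = 2 - 31 = -29)
-7746/H(E, ((-7 - 1*(-15)) + p) + 25) = -7746/(-29) = -7746*(-1/29) = 7746/29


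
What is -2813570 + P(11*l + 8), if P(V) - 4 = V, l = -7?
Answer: -2813635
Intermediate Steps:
P(V) = 4 + V
-2813570 + P(11*l + 8) = -2813570 + (4 + (11*(-7) + 8)) = -2813570 + (4 + (-77 + 8)) = -2813570 + (4 - 69) = -2813570 - 65 = -2813635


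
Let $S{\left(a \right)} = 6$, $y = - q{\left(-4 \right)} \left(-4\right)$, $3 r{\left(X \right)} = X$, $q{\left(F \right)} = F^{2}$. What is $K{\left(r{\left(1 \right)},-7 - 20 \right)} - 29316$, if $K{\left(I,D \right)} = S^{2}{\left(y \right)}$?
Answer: $-29280$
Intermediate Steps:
$r{\left(X \right)} = \frac{X}{3}$
$y = 64$ ($y = - \left(-4\right)^{2} \left(-4\right) = \left(-1\right) 16 \left(-4\right) = \left(-16\right) \left(-4\right) = 64$)
$K{\left(I,D \right)} = 36$ ($K{\left(I,D \right)} = 6^{2} = 36$)
$K{\left(r{\left(1 \right)},-7 - 20 \right)} - 29316 = 36 - 29316 = -29280$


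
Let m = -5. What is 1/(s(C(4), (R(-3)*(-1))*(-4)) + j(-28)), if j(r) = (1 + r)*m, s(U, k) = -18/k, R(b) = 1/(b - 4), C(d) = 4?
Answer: 2/333 ≈ 0.0060060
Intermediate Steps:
R(b) = 1/(-4 + b)
j(r) = -5 - 5*r (j(r) = (1 + r)*(-5) = -5 - 5*r)
1/(s(C(4), (R(-3)*(-1))*(-4)) + j(-28)) = 1/(-18/((-1/(-4 - 3))*(-4)) + (-5 - 5*(-28))) = 1/(-18/((-1/(-7))*(-4)) + (-5 + 140)) = 1/(-18/(-⅐*(-1)*(-4)) + 135) = 1/(-18/((⅐)*(-4)) + 135) = 1/(-18/(-4/7) + 135) = 1/(-18*(-7/4) + 135) = 1/(63/2 + 135) = 1/(333/2) = 2/333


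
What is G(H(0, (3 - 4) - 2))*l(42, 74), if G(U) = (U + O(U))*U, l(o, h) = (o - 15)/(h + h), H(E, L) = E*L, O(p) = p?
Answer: 0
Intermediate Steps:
l(o, h) = (-15 + o)/(2*h) (l(o, h) = (-15 + o)/((2*h)) = (-15 + o)*(1/(2*h)) = (-15 + o)/(2*h))
G(U) = 2*U² (G(U) = (U + U)*U = (2*U)*U = 2*U²)
G(H(0, (3 - 4) - 2))*l(42, 74) = (2*(0*((3 - 4) - 2))²)*((½)*(-15 + 42)/74) = (2*(0*(-1 - 2))²)*((½)*(1/74)*27) = (2*(0*(-3))²)*(27/148) = (2*0²)*(27/148) = (2*0)*(27/148) = 0*(27/148) = 0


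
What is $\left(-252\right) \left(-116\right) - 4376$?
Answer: $24856$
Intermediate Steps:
$\left(-252\right) \left(-116\right) - 4376 = 29232 + \left(-8071 + 3695\right) = 29232 - 4376 = 24856$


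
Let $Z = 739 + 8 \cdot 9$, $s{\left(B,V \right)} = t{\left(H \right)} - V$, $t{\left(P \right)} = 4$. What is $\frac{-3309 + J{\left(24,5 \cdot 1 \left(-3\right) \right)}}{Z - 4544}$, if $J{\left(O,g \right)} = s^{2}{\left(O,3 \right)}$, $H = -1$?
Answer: $\frac{3308}{3733} \approx 0.88615$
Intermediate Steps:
$s{\left(B,V \right)} = 4 - V$
$Z = 811$ ($Z = 739 + 72 = 811$)
$J{\left(O,g \right)} = 1$ ($J{\left(O,g \right)} = \left(4 - 3\right)^{2} = 1^{2} = 1$)
$\frac{-3309 + J{\left(24,5 \cdot 1 \left(-3\right) \right)}}{Z - 4544} = \frac{-3309 + 1}{811 - 4544} = - \frac{3308}{-3733} = \left(-3308\right) \left(- \frac{1}{3733}\right) = \frac{3308}{3733}$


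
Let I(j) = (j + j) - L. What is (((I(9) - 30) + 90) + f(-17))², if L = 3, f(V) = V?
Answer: 3364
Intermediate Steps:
I(j) = -3 + 2*j (I(j) = (j + j) - 1*3 = 2*j - 3 = -3 + 2*j)
(((I(9) - 30) + 90) + f(-17))² = ((((-3 + 2*9) - 30) + 90) - 17)² = ((((-3 + 18) - 30) + 90) - 17)² = (((15 - 30) + 90) - 17)² = ((-15 + 90) - 17)² = (75 - 17)² = 58² = 3364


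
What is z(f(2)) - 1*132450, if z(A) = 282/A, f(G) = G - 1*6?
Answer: -265041/2 ≈ -1.3252e+5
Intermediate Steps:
f(G) = -6 + G (f(G) = G - 6 = -6 + G)
z(f(2)) - 1*132450 = 282/(-6 + 2) - 1*132450 = 282/(-4) - 132450 = 282*(-1/4) - 132450 = -141/2 - 132450 = -265041/2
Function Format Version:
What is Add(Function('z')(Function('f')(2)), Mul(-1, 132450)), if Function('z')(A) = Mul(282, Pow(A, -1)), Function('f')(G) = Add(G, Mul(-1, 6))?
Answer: Rational(-265041, 2) ≈ -1.3252e+5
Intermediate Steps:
Function('f')(G) = Add(-6, G) (Function('f')(G) = Add(G, -6) = Add(-6, G))
Add(Function('z')(Function('f')(2)), Mul(-1, 132450)) = Add(Mul(282, Pow(Add(-6, 2), -1)), Mul(-1, 132450)) = Add(Mul(282, Pow(-4, -1)), -132450) = Add(Mul(282, Rational(-1, 4)), -132450) = Add(Rational(-141, 2), -132450) = Rational(-265041, 2)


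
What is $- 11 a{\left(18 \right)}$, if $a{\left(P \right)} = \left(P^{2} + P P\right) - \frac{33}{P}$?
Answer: $- \frac{42647}{6} \approx -7107.8$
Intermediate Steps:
$a{\left(P \right)} = - \frac{33}{P} + 2 P^{2}$ ($a{\left(P \right)} = \left(P^{2} + P^{2}\right) - \frac{33}{P} = 2 P^{2} - \frac{33}{P} = - \frac{33}{P} + 2 P^{2}$)
$- 11 a{\left(18 \right)} = - 11 \frac{-33 + 2 \cdot 18^{3}}{18} = - 11 \frac{-33 + 2 \cdot 5832}{18} = - 11 \frac{-33 + 11664}{18} = - 11 \cdot \frac{1}{18} \cdot 11631 = \left(-11\right) \frac{3877}{6} = - \frac{42647}{6}$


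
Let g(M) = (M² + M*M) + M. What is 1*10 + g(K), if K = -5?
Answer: 55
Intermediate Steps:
g(M) = M + 2*M² (g(M) = (M² + M²) + M = 2*M² + M = M + 2*M²)
1*10 + g(K) = 1*10 - 5*(1 + 2*(-5)) = 10 - 5*(1 - 10) = 10 - 5*(-9) = 10 + 45 = 55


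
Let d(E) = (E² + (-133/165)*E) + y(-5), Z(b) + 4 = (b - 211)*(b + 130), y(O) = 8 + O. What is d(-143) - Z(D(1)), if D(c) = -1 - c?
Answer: 717529/15 ≈ 47835.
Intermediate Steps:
Z(b) = -4 + (-211 + b)*(130 + b) (Z(b) = -4 + (b - 211)*(b + 130) = -4 + (-211 + b)*(130 + b))
d(E) = 3 + E² - 133*E/165 (d(E) = (E² + (-133/165)*E) + (8 - 5) = (E² + (-133*1/165)*E) + 3 = (E² - 133*E/165) + 3 = 3 + E² - 133*E/165)
d(-143) - Z(D(1)) = (3 + (-143)² - 133/165*(-143)) - (-27434 + (-1 - 1*1)² - 81*(-1 - 1*1)) = (3 + 20449 + 1729/15) - (-27434 + (-1 - 1)² - 81*(-1 - 1)) = 308509/15 - (-27434 + (-2)² - 81*(-2)) = 308509/15 - (-27434 + 4 + 162) = 308509/15 - 1*(-27268) = 308509/15 + 27268 = 717529/15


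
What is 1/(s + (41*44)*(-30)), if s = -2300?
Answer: -1/56420 ≈ -1.7724e-5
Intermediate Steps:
1/(s + (41*44)*(-30)) = 1/(-2300 + (41*44)*(-30)) = 1/(-2300 + 1804*(-30)) = 1/(-2300 - 54120) = 1/(-56420) = -1/56420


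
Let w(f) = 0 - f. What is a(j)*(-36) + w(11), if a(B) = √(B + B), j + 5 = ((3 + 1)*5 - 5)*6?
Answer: -11 - 36*√170 ≈ -480.38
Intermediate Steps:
w(f) = -f
j = 85 (j = -5 + ((3 + 1)*5 - 5)*6 = -5 + (4*5 - 5)*6 = -5 + (20 - 5)*6 = -5 + 15*6 = -5 + 90 = 85)
a(B) = √2*√B (a(B) = √(2*B) = √2*√B)
a(j)*(-36) + w(11) = (√2*√85)*(-36) - 1*11 = √170*(-36) - 11 = -36*√170 - 11 = -11 - 36*√170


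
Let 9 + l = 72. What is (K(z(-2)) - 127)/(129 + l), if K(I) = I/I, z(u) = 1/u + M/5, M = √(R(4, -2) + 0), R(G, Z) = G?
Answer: -21/32 ≈ -0.65625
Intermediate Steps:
l = 63 (l = -9 + 72 = 63)
M = 2 (M = √(4 + 0) = √4 = 2)
z(u) = ⅖ + 1/u (z(u) = 1/u + 2/5 = 1/u + 2*(⅕) = 1/u + ⅖ = ⅖ + 1/u)
K(I) = 1
(K(z(-2)) - 127)/(129 + l) = (1 - 127)/(129 + 63) = -126/192 = -126*1/192 = -21/32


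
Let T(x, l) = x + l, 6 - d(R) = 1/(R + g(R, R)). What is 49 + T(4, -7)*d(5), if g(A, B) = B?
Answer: 313/10 ≈ 31.300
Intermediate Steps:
d(R) = 6 - 1/(2*R) (d(R) = 6 - 1/(R + R) = 6 - 1/(2*R))
T(x, l) = l + x
49 + T(4, -7)*d(5) = 49 + (-7 + 4)*(6 - ½/5) = 49 - 3*(6 - ½*⅕) = 49 - 3*(6 - ⅒) = 49 - 3*59/10 = 49 - 177/10 = 313/10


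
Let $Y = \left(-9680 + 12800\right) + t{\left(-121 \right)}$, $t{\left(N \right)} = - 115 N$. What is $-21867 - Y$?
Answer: $-38902$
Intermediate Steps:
$Y = 17035$ ($Y = \left(-9680 + 12800\right) - -13915 = 3120 + 13915 = 17035$)
$-21867 - Y = -21867 - 17035 = -38902$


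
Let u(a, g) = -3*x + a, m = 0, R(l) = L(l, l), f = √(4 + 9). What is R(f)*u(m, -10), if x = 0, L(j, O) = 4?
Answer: 0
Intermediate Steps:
f = √13 ≈ 3.6056
R(l) = 4
u(a, g) = a (u(a, g) = -3*0 + a = 0 + a = a)
R(f)*u(m, -10) = 4*0 = 0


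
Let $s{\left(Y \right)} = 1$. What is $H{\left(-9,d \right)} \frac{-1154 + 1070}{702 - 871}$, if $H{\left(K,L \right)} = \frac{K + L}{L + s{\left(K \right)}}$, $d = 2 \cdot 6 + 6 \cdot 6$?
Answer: $\frac{36}{91} \approx 0.3956$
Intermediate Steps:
$d = 48$ ($d = 12 + 36 = 48$)
$H{\left(K,L \right)} = \frac{K + L}{1 + L}$ ($H{\left(K,L \right)} = \frac{K + L}{L + 1} = \frac{K + L}{1 + L}$)
$H{\left(-9,d \right)} \frac{-1154 + 1070}{702 - 871} = \frac{-9 + 48}{1 + 48} \frac{-1154 + 1070}{702 - 871} = \frac{1}{49} \cdot 39 \left(- \frac{84}{-169}\right) = \frac{1}{49} \cdot 39 \left(\left(-84\right) \left(- \frac{1}{169}\right)\right) = \frac{39}{49} \cdot \frac{84}{169} = \frac{36}{91}$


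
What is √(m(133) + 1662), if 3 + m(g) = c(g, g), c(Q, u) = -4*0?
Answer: √1659 ≈ 40.731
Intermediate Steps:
c(Q, u) = 0
m(g) = -3 (m(g) = -3 + 0 = -3)
√(m(133) + 1662) = √(-3 + 1662) = √1659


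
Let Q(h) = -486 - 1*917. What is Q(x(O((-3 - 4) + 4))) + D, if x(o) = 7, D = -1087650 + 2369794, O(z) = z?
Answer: 1280741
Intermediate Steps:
D = 1282144
Q(h) = -1403 (Q(h) = -486 - 917 = -1403)
Q(x(O((-3 - 4) + 4))) + D = -1403 + 1282144 = 1280741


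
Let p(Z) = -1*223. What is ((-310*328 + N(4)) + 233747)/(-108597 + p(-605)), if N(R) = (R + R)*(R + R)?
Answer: -132131/108820 ≈ -1.2142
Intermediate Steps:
N(R) = 4*R**2 (N(R) = (2*R)*(2*R) = 4*R**2)
p(Z) = -223
((-310*328 + N(4)) + 233747)/(-108597 + p(-605)) = ((-310*328 + 4*4**2) + 233747)/(-108597 - 223) = ((-101680 + 4*16) + 233747)/(-108820) = ((-101680 + 64) + 233747)*(-1/108820) = (-101616 + 233747)*(-1/108820) = 132131*(-1/108820) = -132131/108820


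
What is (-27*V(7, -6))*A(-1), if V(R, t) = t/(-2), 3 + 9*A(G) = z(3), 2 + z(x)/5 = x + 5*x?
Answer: -693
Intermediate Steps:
z(x) = -10 + 30*x (z(x) = -10 + 5*(x + 5*x) = -10 + 5*(6*x) = -10 + 30*x)
A(G) = 77/9 (A(G) = -⅓ + (-10 + 30*3)/9 = -⅓ + (-10 + 90)/9 = -⅓ + (⅑)*80 = -⅓ + 80/9 = 77/9)
V(R, t) = -t/2 (V(R, t) = t*(-½) = -t/2)
(-27*V(7, -6))*A(-1) = -(-27)*(-6)/2*(77/9) = -27*3*(77/9) = -81*77/9 = -693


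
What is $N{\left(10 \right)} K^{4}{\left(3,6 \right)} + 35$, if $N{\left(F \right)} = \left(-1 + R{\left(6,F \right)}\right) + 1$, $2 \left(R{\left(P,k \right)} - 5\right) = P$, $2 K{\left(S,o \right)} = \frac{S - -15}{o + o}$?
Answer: $\frac{1201}{32} \approx 37.531$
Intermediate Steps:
$K{\left(S,o \right)} = \frac{15 + S}{4 o}$ ($K{\left(S,o \right)} = \frac{\left(S - -15\right) \frac{1}{o + o}}{2} = \frac{\left(S + 15\right) \frac{1}{2 o}}{2} = \frac{\left(15 + S\right) \frac{1}{2 o}}{2} = \frac{\frac{1}{2} \frac{1}{o} \left(15 + S\right)}{2} = \frac{15 + S}{4 o}$)
$R{\left(P,k \right)} = 5 + \frac{P}{2}$
$N{\left(F \right)} = 8$ ($N{\left(F \right)} = \left(-1 + \left(5 + \frac{1}{2} \cdot 6\right)\right) + 1 = \left(-1 + \left(5 + 3\right)\right) + 1 = \left(-1 + 8\right) + 1 = 7 + 1 = 8$)
$N{\left(10 \right)} K^{4}{\left(3,6 \right)} + 35 = 8 \left(\frac{15 + 3}{4 \cdot 6}\right)^{4} + 35 = 8 \left(\frac{1}{4} \cdot \frac{1}{6} \cdot 18\right)^{4} + 35 = 8 \left(\frac{3}{4}\right)^{4} + 35 = 8 \cdot \frac{81}{256} + 35 = \frac{81}{32} + 35 = \frac{1201}{32}$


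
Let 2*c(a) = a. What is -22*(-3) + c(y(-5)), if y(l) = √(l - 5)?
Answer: 66 + I*√10/2 ≈ 66.0 + 1.5811*I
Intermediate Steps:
y(l) = √(-5 + l)
c(a) = a/2
-22*(-3) + c(y(-5)) = -22*(-3) + √(-5 - 5)/2 = 66 + √(-10)/2 = 66 + (I*√10)/2 = 66 + I*√10/2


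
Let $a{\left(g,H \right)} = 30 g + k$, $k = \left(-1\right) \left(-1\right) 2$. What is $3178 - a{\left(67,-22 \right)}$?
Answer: $1166$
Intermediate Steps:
$k = 2$ ($k = 1 \cdot 2 = 2$)
$a{\left(g,H \right)} = 2 + 30 g$ ($a{\left(g,H \right)} = 30 g + 2 = 2 + 30 g$)
$3178 - a{\left(67,-22 \right)} = 3178 - \left(2 + 30 \cdot 67\right) = 3178 - \left(2 + 2010\right) = 3178 - 2012 = 1166$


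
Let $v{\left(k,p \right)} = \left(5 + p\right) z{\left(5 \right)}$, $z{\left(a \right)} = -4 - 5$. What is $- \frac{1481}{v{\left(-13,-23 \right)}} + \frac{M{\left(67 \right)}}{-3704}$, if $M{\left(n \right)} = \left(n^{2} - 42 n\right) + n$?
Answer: $- \frac{1441957}{150012} \approx -9.6123$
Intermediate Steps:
$M{\left(n \right)} = n^{2} - 41 n$
$z{\left(a \right)} = -9$
$v{\left(k,p \right)} = -45 - 9 p$ ($v{\left(k,p \right)} = \left(5 + p\right) \left(-9\right) = -45 - 9 p$)
$- \frac{1481}{v{\left(-13,-23 \right)}} + \frac{M{\left(67 \right)}}{-3704} = - \frac{1481}{-45 - -207} + \frac{67 \left(-41 + 67\right)}{-3704} = - \frac{1481}{-45 + 207} + 67 \cdot 26 \left(- \frac{1}{3704}\right) = - \frac{1481}{162} + 1742 \left(- \frac{1}{3704}\right) = \left(-1481\right) \frac{1}{162} - \frac{871}{1852} = - \frac{1481}{162} - \frac{871}{1852} = - \frac{1441957}{150012}$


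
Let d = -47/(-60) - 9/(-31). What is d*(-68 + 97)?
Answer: 57913/1860 ≈ 31.136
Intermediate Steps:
d = 1997/1860 (d = -47*(-1/60) - 9*(-1/31) = 47/60 + 9/31 = 1997/1860 ≈ 1.0737)
d*(-68 + 97) = 1997*(-68 + 97)/1860 = (1997/1860)*29 = 57913/1860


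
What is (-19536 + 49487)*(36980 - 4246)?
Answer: 980416034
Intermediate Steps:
(-19536 + 49487)*(36980 - 4246) = 29951*32734 = 980416034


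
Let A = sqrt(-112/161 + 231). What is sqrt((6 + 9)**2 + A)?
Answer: sqrt(119025 + 23*sqrt(121831))/23 ≈ 15.498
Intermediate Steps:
A = sqrt(121831)/23 (A = sqrt(-112*1/161 + 231) = sqrt(-16/23 + 231) = sqrt(5297/23) = sqrt(121831)/23 ≈ 15.176)
sqrt((6 + 9)**2 + A) = sqrt((6 + 9)**2 + sqrt(121831)/23) = sqrt(15**2 + sqrt(121831)/23) = sqrt(225 + sqrt(121831)/23)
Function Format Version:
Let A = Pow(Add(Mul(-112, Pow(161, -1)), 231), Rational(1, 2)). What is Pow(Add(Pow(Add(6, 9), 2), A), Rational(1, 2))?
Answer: Mul(Rational(1, 23), Pow(Add(119025, Mul(23, Pow(121831, Rational(1, 2)))), Rational(1, 2))) ≈ 15.498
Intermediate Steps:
A = Mul(Rational(1, 23), Pow(121831, Rational(1, 2))) (A = Pow(Add(Mul(-112, Rational(1, 161)), 231), Rational(1, 2)) = Pow(Add(Rational(-16, 23), 231), Rational(1, 2)) = Pow(Rational(5297, 23), Rational(1, 2)) = Mul(Rational(1, 23), Pow(121831, Rational(1, 2))) ≈ 15.176)
Pow(Add(Pow(Add(6, 9), 2), A), Rational(1, 2)) = Pow(Add(Pow(Add(6, 9), 2), Mul(Rational(1, 23), Pow(121831, Rational(1, 2)))), Rational(1, 2)) = Pow(Add(Pow(15, 2), Mul(Rational(1, 23), Pow(121831, Rational(1, 2)))), Rational(1, 2)) = Pow(Add(225, Mul(Rational(1, 23), Pow(121831, Rational(1, 2)))), Rational(1, 2))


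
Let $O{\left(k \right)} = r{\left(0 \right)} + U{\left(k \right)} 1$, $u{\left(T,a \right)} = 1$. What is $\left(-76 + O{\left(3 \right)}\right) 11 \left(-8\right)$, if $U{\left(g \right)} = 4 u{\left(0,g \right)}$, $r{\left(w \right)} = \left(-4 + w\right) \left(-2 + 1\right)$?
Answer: $5984$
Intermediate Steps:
$r{\left(w \right)} = 4 - w$ ($r{\left(w \right)} = \left(-4 + w\right) \left(-1\right) = 4 - w$)
$U{\left(g \right)} = 4$ ($U{\left(g \right)} = 4 \cdot 1 = 4$)
$O{\left(k \right)} = 8$ ($O{\left(k \right)} = \left(4 - 0\right) + 4 \cdot 1 = \left(4 + 0\right) + 4 = 4 + 4 = 8$)
$\left(-76 + O{\left(3 \right)}\right) 11 \left(-8\right) = \left(-76 + 8\right) 11 \left(-8\right) = \left(-68\right) \left(-88\right) = 5984$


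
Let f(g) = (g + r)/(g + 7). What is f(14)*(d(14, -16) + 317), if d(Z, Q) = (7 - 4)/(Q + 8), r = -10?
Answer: 2533/42 ≈ 60.310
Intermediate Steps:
d(Z, Q) = 3/(8 + Q)
f(g) = (-10 + g)/(7 + g) (f(g) = (g - 10)/(g + 7) = (-10 + g)/(7 + g))
f(14)*(d(14, -16) + 317) = ((-10 + 14)/(7 + 14))*(3/(8 - 16) + 317) = (4/21)*(3/(-8) + 317) = ((1/21)*4)*(3*(-⅛) + 317) = 4*(-3/8 + 317)/21 = (4/21)*(2533/8) = 2533/42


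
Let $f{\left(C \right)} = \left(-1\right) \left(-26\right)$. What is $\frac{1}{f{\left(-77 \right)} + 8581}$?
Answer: $\frac{1}{8607} \approx 0.00011618$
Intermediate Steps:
$f{\left(C \right)} = 26$
$\frac{1}{f{\left(-77 \right)} + 8581} = \frac{1}{26 + 8581} = \frac{1}{8607}$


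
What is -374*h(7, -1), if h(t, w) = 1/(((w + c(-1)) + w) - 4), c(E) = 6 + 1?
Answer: -374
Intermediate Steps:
c(E) = 7
h(t, w) = 1/(3 + 2*w) (h(t, w) = 1/(((w + 7) + w) - 4) = 1/(((7 + w) + w) - 4) = 1/((7 + 2*w) - 4) = 1/(3 + 2*w))
-374*h(7, -1) = -374/(3 + 2*(-1)) = -374/(3 - 2) = -374/1 = -374*1 = -374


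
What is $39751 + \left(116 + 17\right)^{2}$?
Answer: $57440$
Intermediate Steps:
$39751 + \left(116 + 17\right)^{2} = 39751 + 133^{2} = 39751 + 17689 = 57440$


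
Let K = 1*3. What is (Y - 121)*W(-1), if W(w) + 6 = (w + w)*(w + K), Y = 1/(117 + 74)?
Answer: 231100/191 ≈ 1209.9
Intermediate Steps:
Y = 1/191 ≈ 0.0052356
K = 3
W(w) = -6 + 2*w*(3 + w) (W(w) = -6 + (w + w)*(w + 3) = -6 + (2*w)*(3 + w) = -6 + 2*w*(3 + w))
(Y - 121)*W(-1) = (1/191 - 121)*(-6 + 2*(-1)² + 6*(-1)) = -23110*(-6 + 2*1 - 6)/191 = -23110*(-6 + 2 - 6)/191 = -23110/191*(-10) = 231100/191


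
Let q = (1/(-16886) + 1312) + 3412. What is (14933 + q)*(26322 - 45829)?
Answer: -6474921466207/16886 ≈ -3.8345e+8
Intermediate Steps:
q = 79769463/16886 (q = (-1/16886 + 1312) + 3412 = 22154431/16886 + 3412 = 79769463/16886 ≈ 4724.0)
(14933 + q)*(26322 - 45829) = (14933 + 79769463/16886)*(26322 - 45829) = (331928101/16886)*(-19507) = -6474921466207/16886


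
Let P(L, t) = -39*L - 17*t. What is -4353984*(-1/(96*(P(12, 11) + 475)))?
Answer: -7559/30 ≈ -251.97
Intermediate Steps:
-4353984*(-1/(96*(P(12, 11) + 475))) = -4353984*(-1/(96*((-39*12 - 17*11) + 475))) = -4353984*(-1/(96*((-468 - 187) + 475))) = -4353984*(-1/(96*(-655 + 475))) = -4353984/((-180*(-96))) = -4353984/17280 = -4353984*1/17280 = -7559/30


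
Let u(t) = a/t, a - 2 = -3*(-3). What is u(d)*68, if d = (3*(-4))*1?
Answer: -187/3 ≈ -62.333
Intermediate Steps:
d = -12 (d = -12*1 = -12)
a = 11 (a = 2 - 3*(-3) = 2 + 9 = 11)
u(t) = 11/t
u(d)*68 = (11/(-12))*68 = (11*(-1/12))*68 = -11/12*68 = -187/3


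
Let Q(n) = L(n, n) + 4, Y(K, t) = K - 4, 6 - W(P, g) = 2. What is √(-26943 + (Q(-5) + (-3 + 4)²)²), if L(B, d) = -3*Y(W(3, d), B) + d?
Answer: I*√26943 ≈ 164.14*I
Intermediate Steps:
W(P, g) = 4 (W(P, g) = 6 - 1*2 = 6 - 2 = 4)
Y(K, t) = -4 + K
L(B, d) = d (L(B, d) = -3*(-4 + 4) + d = -3*0 + d = 0 + d = d)
Q(n) = 4 + n (Q(n) = n + 4 = 4 + n)
√(-26943 + (Q(-5) + (-3 + 4)²)²) = √(-26943 + ((4 - 5) + (-3 + 4)²)²) = √(-26943 + (-1 + 1²)²) = √(-26943 + (-1 + 1)²) = √(-26943 + 0²) = √(-26943 + 0) = √(-26943) = I*√26943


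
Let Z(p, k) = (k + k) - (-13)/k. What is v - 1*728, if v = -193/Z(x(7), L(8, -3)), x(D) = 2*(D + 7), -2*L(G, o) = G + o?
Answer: -36163/51 ≈ -709.08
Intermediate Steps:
L(G, o) = -G/2 - o/2 (L(G, o) = -(G + o)/2 = -G/2 - o/2)
x(D) = 14 + 2*D (x(D) = 2*(7 + D) = 14 + 2*D)
Z(p, k) = 2*k + 13/k
v = 965/51 (v = -193/(2*(-½*8 - ½*(-3)) + 13/(-½*8 - ½*(-3))) = -193/(2*(-4 + 3/2) + 13/(-4 + 3/2)) = -193/(2*(-5/2) + 13/(-5/2)) = -193/(-5 + 13*(-⅖)) = -193/(-5 - 26/5) = -193/(-51/5) = -193*(-5/51) = 965/51 ≈ 18.922)
v - 1*728 = 965/51 - 1*728 = 965/51 - 728 = -36163/51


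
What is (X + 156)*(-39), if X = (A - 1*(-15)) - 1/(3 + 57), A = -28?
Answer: -111527/20 ≈ -5576.4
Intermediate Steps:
X = -781/60 (X = (-28 - 1*(-15)) - 1/(3 + 57) = (-28 + 15) - 1/60 = -13 - 1*1/60 = -13 - 1/60 = -781/60 ≈ -13.017)
(X + 156)*(-39) = (-781/60 + 156)*(-39) = (8579/60)*(-39) = -111527/20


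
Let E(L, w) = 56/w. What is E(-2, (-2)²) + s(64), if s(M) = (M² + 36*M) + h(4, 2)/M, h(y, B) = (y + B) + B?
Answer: 51313/8 ≈ 6414.1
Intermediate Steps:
h(y, B) = y + 2*B (h(y, B) = (B + y) + B = y + 2*B)
s(M) = M² + 8/M + 36*M (s(M) = (M² + 36*M) + (4 + 2*2)/M = (M² + 36*M) + (4 + 4)/M = (M² + 36*M) + 8/M = M² + 8/M + 36*M)
E(-2, (-2)²) + s(64) = 56/((-2)²) + (8 + 64²*(36 + 64))/64 = 56/4 + (8 + 4096*100)/64 = 56*(¼) + (8 + 409600)/64 = 14 + (1/64)*409608 = 14 + 51201/8 = 51313/8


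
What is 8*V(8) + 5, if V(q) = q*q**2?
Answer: 4101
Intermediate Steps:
V(q) = q**3
8*V(8) + 5 = 8*8**3 + 5 = 8*512 + 5 = 4096 + 5 = 4101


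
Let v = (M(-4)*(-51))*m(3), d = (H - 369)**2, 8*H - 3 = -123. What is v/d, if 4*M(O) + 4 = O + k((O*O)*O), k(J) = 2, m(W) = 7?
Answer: 119/32768 ≈ 0.0036316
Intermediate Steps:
H = -15 (H = 3/8 + (1/8)*(-123) = 3/8 - 123/8 = -15)
M(O) = -1/2 + O/4 (M(O) = -1 + (O + 2)/4 = -1 + (2 + O)/4 = -1 + (1/2 + O/4) = -1/2 + O/4)
d = 147456 (d = (-15 - 369)**2 = (-384)**2 = 147456)
v = 1071/2 (v = ((-1/2 + (1/4)*(-4))*(-51))*7 = ((-1/2 - 1)*(-51))*7 = -3/2*(-51)*7 = (153/2)*7 = 1071/2 ≈ 535.50)
v/d = (1071/2)/147456 = (1071/2)*(1/147456) = 119/32768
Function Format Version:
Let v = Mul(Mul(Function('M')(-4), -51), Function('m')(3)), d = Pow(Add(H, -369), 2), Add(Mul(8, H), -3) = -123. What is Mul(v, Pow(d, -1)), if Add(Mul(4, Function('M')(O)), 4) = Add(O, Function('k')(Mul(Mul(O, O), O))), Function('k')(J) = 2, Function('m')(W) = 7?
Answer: Rational(119, 32768) ≈ 0.0036316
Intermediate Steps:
H = -15 (H = Add(Rational(3, 8), Mul(Rational(1, 8), -123)) = Add(Rational(3, 8), Rational(-123, 8)) = -15)
Function('M')(O) = Add(Rational(-1, 2), Mul(Rational(1, 4), O)) (Function('M')(O) = Add(-1, Mul(Rational(1, 4), Add(O, 2))) = Add(-1, Mul(Rational(1, 4), Add(2, O))) = Add(-1, Add(Rational(1, 2), Mul(Rational(1, 4), O))) = Add(Rational(-1, 2), Mul(Rational(1, 4), O)))
d = 147456 (d = Pow(Add(-15, -369), 2) = Pow(-384, 2) = 147456)
v = Rational(1071, 2) (v = Mul(Mul(Add(Rational(-1, 2), Mul(Rational(1, 4), -4)), -51), 7) = Mul(Mul(Add(Rational(-1, 2), -1), -51), 7) = Mul(Mul(Rational(-3, 2), -51), 7) = Mul(Rational(153, 2), 7) = Rational(1071, 2) ≈ 535.50)
Mul(v, Pow(d, -1)) = Mul(Rational(1071, 2), Pow(147456, -1)) = Mul(Rational(1071, 2), Rational(1, 147456)) = Rational(119, 32768)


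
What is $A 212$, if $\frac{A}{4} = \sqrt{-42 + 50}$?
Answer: $1696 \sqrt{2} \approx 2398.5$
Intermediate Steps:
$A = 8 \sqrt{2}$ ($A = 4 \sqrt{-42 + 50} = 4 \sqrt{8} = 4 \cdot 2 \sqrt{2} = 8 \sqrt{2} \approx 11.314$)
$A 212 = 8 \sqrt{2} \cdot 212 = 1696 \sqrt{2}$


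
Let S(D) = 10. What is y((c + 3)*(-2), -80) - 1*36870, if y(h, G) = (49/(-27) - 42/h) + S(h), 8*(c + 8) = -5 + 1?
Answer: -10949093/297 ≈ -36866.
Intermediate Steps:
c = -17/2 (c = -8 + (-5 + 1)/8 = -8 + (⅛)*(-4) = -8 - ½ = -17/2 ≈ -8.5000)
y(h, G) = 221/27 - 42/h (y(h, G) = (49/(-27) - 42/h) + 10 = (49*(-1/27) - 42/h) + 10 = (-49/27 - 42/h) + 10 = 221/27 - 42/h)
y((c + 3)*(-2), -80) - 1*36870 = (221/27 - 42*(-1/(2*(-17/2 + 3)))) - 1*36870 = (221/27 - 42/((-11/2*(-2)))) - 36870 = (221/27 - 42/11) - 36870 = 1297/297 - 36870 = -10949093/297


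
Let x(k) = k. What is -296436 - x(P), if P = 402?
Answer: -296838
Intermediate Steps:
-296436 - x(P) = -296436 - 1*402 = -296436 - 402 = -296838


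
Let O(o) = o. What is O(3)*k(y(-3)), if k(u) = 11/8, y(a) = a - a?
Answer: 33/8 ≈ 4.1250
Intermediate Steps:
y(a) = 0
k(u) = 11/8 (k(u) = 11*(⅛) = 11/8)
O(3)*k(y(-3)) = 3*(11/8) = 33/8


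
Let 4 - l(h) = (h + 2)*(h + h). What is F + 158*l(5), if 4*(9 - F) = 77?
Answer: -41753/4 ≈ -10438.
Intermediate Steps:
F = -41/4 (F = 9 - ¼*77 = 9 - 77/4 = -41/4 ≈ -10.250)
l(h) = 4 - 2*h*(2 + h) (l(h) = 4 - (h + 2)*(h + h) = 4 - (2 + h)*2*h = 4 - 2*h*(2 + h))
F + 158*l(5) = -41/4 + 158*(4 - 4*5 - 2*5²) = -41/4 + 158*(4 - 20 - 2*25) = -41/4 + 158*(4 - 20 - 50) = -41/4 + 158*(-66) = -41/4 - 10428 = -41753/4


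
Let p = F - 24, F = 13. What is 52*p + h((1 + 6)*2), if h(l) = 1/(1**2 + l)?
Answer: -8579/15 ≈ -571.93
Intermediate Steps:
p = -11 (p = 13 - 24 = -11)
h(l) = 1/(1 + l)
52*p + h((1 + 6)*2) = 52*(-11) + 1/(1 + (1 + 6)*2) = -572 + 1/(1 + 7*2) = -572 + 1/(1 + 14) = -572 + 1/15 = -8579/15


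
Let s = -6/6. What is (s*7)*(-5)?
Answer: 35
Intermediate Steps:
s = -1 (s = -6*⅙ = -1)
(s*7)*(-5) = -1*7*(-5) = -7*(-5) = 35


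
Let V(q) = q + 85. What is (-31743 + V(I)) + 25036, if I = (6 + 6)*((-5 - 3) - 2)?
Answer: -6742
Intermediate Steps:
I = -120 (I = 12*(-8 - 2) = 12*(-10) = -120)
V(q) = 85 + q
(-31743 + V(I)) + 25036 = (-31743 + (85 - 120)) + 25036 = (-31743 - 35) + 25036 = -31778 + 25036 = -6742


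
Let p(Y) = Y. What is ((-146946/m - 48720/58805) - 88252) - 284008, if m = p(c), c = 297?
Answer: -434013878098/1164339 ≈ -3.7276e+5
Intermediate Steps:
m = 297
((-146946/m - 48720/58805) - 88252) - 284008 = ((-146946/297 - 48720/58805) - 88252) - 284008 = ((-146946*1/297 - 48720*1/58805) - 88252) - 284008 = ((-48982/99 - 9744/11761) - 88252) - 284008 = (-577041958/1164339 - 88252) - 284008 = -103332287386/1164339 - 284008 = -434013878098/1164339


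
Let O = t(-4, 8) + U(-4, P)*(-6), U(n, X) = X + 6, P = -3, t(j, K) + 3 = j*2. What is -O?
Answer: 29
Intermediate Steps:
t(j, K) = -3 + 2*j (t(j, K) = -3 + j*2 = -3 + 2*j)
U(n, X) = 6 + X
O = -29 (O = (-3 + 2*(-4)) + (6 - 3)*(-6) = (-3 - 8) + 3*(-6) = -11 - 18 = -29)
-O = -1*(-29) = 29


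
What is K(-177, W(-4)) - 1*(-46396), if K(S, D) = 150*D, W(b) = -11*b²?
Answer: 19996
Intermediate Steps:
K(-177, W(-4)) - 1*(-46396) = 150*(-11*(-4)²) - 1*(-46396) = 150*(-11*16) + 46396 = 150*(-176) + 46396 = -26400 + 46396 = 19996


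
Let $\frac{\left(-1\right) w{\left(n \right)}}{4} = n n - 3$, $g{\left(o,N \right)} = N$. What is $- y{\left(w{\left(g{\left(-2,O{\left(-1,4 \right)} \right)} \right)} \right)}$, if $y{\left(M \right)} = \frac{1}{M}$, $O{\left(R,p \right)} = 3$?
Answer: $\frac{1}{24} \approx 0.041667$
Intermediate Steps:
$w{\left(n \right)} = 12 - 4 n^{2}$ ($w{\left(n \right)} = - 4 \left(n n - 3\right) = - 4 \left(n^{2} - 3\right) = - 4 \left(-3 + n^{2}\right) = 12 - 4 n^{2}$)
$- y{\left(w{\left(g{\left(-2,O{\left(-1,4 \right)} \right)} \right)} \right)} = - \frac{1}{12 - 4 \cdot 3^{2}} = - \frac{1}{12 - 36} = - \frac{1}{-24} = \left(-1\right) \left(- \frac{1}{24}\right) = \frac{1}{24}$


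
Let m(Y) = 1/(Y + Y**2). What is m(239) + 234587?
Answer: 13455910321/57360 ≈ 2.3459e+5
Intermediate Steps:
m(239) + 234587 = 1/(239*(1 + 239)) + 234587 = (1/239)/240 + 234587 = (1/239)*(1/240) + 234587 = 1/57360 + 234587 = 13455910321/57360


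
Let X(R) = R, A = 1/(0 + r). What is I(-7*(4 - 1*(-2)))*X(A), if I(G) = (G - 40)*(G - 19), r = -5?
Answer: -5002/5 ≈ -1000.4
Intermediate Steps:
A = -⅕ (A = 1/(0 - 5) = 1/(-5) = -⅕ ≈ -0.20000)
I(G) = (-40 + G)*(-19 + G)
I(-7*(4 - 1*(-2)))*X(A) = (760 + (-7*(4 - 1*(-2)))² - (-413)*(4 - 1*(-2)))*(-⅕) = (760 + (-7*(4 + 2))² - (-413)*(4 + 2))*(-⅕) = (760 + (-7*6)² - (-413)*6)*(-⅕) = (760 + (-42)² - 59*(-42))*(-⅕) = (760 + 1764 + 2478)*(-⅕) = 5002*(-⅕) = -5002/5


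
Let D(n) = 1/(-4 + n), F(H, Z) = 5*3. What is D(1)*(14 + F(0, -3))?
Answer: -29/3 ≈ -9.6667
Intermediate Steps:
F(H, Z) = 15
D(1)*(14 + F(0, -3)) = (14 + 15)/(-4 + 1) = 29/(-3) = -⅓*29 = -29/3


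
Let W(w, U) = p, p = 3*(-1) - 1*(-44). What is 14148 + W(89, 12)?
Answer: 14189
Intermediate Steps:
p = 41 (p = -3 + 44 = 41)
W(w, U) = 41
14148 + W(89, 12) = 14148 + 41 = 14189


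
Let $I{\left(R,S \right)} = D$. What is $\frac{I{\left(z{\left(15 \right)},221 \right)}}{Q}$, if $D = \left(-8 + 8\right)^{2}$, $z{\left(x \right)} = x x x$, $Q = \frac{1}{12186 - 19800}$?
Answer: $0$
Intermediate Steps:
$Q = - \frac{1}{7614}$ ($Q = \frac{1}{-7614} = - \frac{1}{7614} \approx -0.00013134$)
$z{\left(x \right)} = x^{3}$ ($z{\left(x \right)} = x^{2} x = x^{3}$)
$D = 0$ ($D = 0^{2} = 0$)
$I{\left(R,S \right)} = 0$
$\frac{I{\left(z{\left(15 \right)},221 \right)}}{Q} = \frac{0}{- \frac{1}{7614}} = 0 \left(-7614\right) = 0$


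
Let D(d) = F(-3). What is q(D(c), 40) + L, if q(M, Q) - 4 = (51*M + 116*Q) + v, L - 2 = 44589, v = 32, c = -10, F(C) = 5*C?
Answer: 48502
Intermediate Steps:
D(d) = -15 (D(d) = 5*(-3) = -15)
L = 44591 (L = 2 + 44589 = 44591)
q(M, Q) = 36 + 51*M + 116*Q (q(M, Q) = 4 + ((51*M + 116*Q) + 32) = 4 + (32 + 51*M + 116*Q) = 36 + 51*M + 116*Q)
q(D(c), 40) + L = (36 + 51*(-15) + 116*40) + 44591 = (36 - 765 + 4640) + 44591 = 3911 + 44591 = 48502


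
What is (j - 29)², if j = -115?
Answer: 20736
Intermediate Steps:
(j - 29)² = (-115 - 29)² = (-144)² = 20736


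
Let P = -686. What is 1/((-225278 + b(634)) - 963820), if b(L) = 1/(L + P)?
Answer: -52/61833097 ≈ -8.4097e-7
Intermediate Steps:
b(L) = 1/(-686 + L) (b(L) = 1/(L - 686) = 1/(-686 + L))
1/((-225278 + b(634)) - 963820) = 1/((-225278 + 1/(-686 + 634)) - 963820) = 1/((-225278 + 1/(-52)) - 963820) = 1/((-225278 - 1/52) - 963820) = 1/(-11714457/52 - 963820) = 1/(-61833097/52) = -52/61833097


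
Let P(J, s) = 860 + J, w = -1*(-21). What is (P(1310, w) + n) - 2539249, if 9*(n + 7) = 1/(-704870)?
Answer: -16094842279381/6343830 ≈ -2.5371e+6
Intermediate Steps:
n = -44406811/6343830 (n = -7 + (⅑)/(-704870) = -7 + (⅑)*(-1/704870) = -7 - 1/6343830 = -44406811/6343830 ≈ -7.0000)
w = 21
(P(1310, w) + n) - 2539249 = ((860 + 1310) - 44406811/6343830) - 2539249 = (2170 - 44406811/6343830) - 2539249 = 13721704289/6343830 - 2539249 = -16094842279381/6343830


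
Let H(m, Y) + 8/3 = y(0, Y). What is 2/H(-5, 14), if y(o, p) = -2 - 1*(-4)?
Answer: -3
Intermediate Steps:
y(o, p) = 2 (y(o, p) = -2 + 4 = 2)
H(m, Y) = -2/3 (H(m, Y) = -8/3 + 2 = -2/3)
2/H(-5, 14) = 2/(-2/3) = 2*(-3/2) = -3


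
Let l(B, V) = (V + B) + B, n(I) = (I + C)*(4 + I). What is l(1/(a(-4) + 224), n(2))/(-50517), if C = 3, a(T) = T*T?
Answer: -3601/6062040 ≈ -0.00059402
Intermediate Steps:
a(T) = T**2
n(I) = (3 + I)*(4 + I) (n(I) = (I + 3)*(4 + I) = (3 + I)*(4 + I))
l(B, V) = V + 2*B (l(B, V) = (B + V) + B = V + 2*B)
l(1/(a(-4) + 224), n(2))/(-50517) = ((12 + 2**2 + 7*2) + 2/((-4)**2 + 224))/(-50517) = ((12 + 4 + 14) + 2/(16 + 224))*(-1/50517) = (30 + 2/240)*(-1/50517) = (30 + 2*(1/240))*(-1/50517) = (30 + 1/120)*(-1/50517) = (3601/120)*(-1/50517) = -3601/6062040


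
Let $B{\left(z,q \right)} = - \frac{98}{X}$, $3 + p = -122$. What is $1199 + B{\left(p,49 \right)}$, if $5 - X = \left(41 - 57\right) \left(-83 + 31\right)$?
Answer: $\frac{991671}{827} \approx 1199.1$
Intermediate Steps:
$p = -125$ ($p = -3 - 122 = -125$)
$X = -827$ ($X = 5 - \left(41 - 57\right) \left(-83 + 31\right) = 5 - \left(-16\right) \left(-52\right) = 5 - 832 = -827$)
$B{\left(z,q \right)} = \frac{98}{827}$ ($B{\left(z,q \right)} = - \frac{98}{-827} = \left(-98\right) \left(- \frac{1}{827}\right) = \frac{98}{827}$)
$1199 + B{\left(p,49 \right)} = 1199 + \frac{98}{827} = \frac{991671}{827}$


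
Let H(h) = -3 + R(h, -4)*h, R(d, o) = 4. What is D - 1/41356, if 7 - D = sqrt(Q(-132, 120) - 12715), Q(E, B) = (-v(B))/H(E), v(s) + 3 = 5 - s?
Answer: 289491/41356 - 19*I*sqrt(317)/3 ≈ 7.0 - 112.76*I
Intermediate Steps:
v(s) = 2 - s (v(s) = -3 + (5 - s) = 2 - s)
H(h) = -3 + 4*h
Q(E, B) = (-2 + B)/(-3 + 4*E) (Q(E, B) = (-(2 - B))/(-3 + 4*E) = (-2 + B)/(-3 + 4*E))
D = 7 - 19*I*sqrt(317)/3 (D = 7 - sqrt((-2 + 120)/(-3 + 4*(-132)) - 12715) = 7 - sqrt(118/(-3 - 528) - 12715) = 7 - sqrt(118/(-531) - 12715) = 7 - sqrt(-1/531*118 - 12715) = 7 - sqrt(-2/9 - 12715) = 7 - sqrt(-114437/9) = 7 - 19*I*sqrt(317)/3 ≈ 7.0 - 112.76*I)
D - 1/41356 = (7 - 19*I*sqrt(317)/3) - 1/41356 = 289491/41356 - 19*I*sqrt(317)/3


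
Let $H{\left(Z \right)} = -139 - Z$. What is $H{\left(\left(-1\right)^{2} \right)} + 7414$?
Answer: $7274$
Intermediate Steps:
$H{\left(\left(-1\right)^{2} \right)} + 7414 = \left(-139 - \left(-1\right)^{2}\right) + 7414 = \left(-139 - 1\right) + 7414 = -140 + 7414 = 7274$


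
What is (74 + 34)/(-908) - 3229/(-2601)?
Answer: 662756/590427 ≈ 1.1225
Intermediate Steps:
(74 + 34)/(-908) - 3229/(-2601) = 108*(-1/908) - 3229*(-1/2601) = -27/227 + 3229/2601 = 662756/590427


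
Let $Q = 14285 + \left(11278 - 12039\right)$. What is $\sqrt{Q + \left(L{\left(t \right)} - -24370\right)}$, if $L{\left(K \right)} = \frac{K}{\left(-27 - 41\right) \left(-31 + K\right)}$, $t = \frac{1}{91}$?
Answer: $\frac{7 \sqrt{1777339652865}}{47940} \approx 194.66$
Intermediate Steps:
$t = \frac{1}{91} \approx 0.010989$
$L{\left(K \right)} = \frac{K}{2108 - 68 K}$ ($L{\left(K \right)} = \frac{K}{\left(-68\right) \left(-31 + K\right)} = \frac{K}{2108 - 68 K}$)
$Q = 13524$ ($Q = 14285 - 761 = 13524$)
$\sqrt{Q + \left(L{\left(t \right)} - -24370\right)} = \sqrt{13524 - \left(-24370 + \frac{1}{91 \left(-2108 + 68 \cdot \frac{1}{91}\right)}\right)} = \sqrt{13524 + \left(\left(-1\right) \frac{1}{91} \frac{1}{-2108 + \frac{68}{91}} + 24370\right)} = \sqrt{13524 + \left(\left(-1\right) \frac{1}{91} \frac{1}{- \frac{191760}{91}} + 24370\right)} = \sqrt{13524 + \left(\left(-1\right) \frac{1}{91} \left(- \frac{91}{191760}\right) + 24370\right)} = \sqrt{13524 + \left(\frac{1}{191760} + 24370\right)} = \sqrt{13524 + \frac{4673191201}{191760}} = \sqrt{\frac{7266553441}{191760}} = \frac{7 \sqrt{1777339652865}}{47940}$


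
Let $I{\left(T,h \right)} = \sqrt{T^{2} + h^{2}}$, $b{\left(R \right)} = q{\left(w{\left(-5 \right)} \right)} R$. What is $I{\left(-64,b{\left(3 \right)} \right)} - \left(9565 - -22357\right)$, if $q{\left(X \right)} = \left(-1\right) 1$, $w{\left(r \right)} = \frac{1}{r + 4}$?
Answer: $-31922 + \sqrt{4105} \approx -31858.0$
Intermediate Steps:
$w{\left(r \right)} = \frac{1}{4 + r}$
$q{\left(X \right)} = -1$
$b{\left(R \right)} = - R$
$I{\left(-64,b{\left(3 \right)} \right)} - \left(9565 - -22357\right) = \sqrt{\left(-64\right)^{2} + \left(\left(-1\right) 3\right)^{2}} - \left(9565 - -22357\right) = \sqrt{4096 + \left(-3\right)^{2}} - \left(9565 + 22357\right) = \sqrt{4096 + 9} - 31922 = \sqrt{4105} - 31922 = -31922 + \sqrt{4105}$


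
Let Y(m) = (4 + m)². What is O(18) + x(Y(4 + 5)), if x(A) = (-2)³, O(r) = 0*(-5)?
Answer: -8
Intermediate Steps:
O(r) = 0
x(A) = -8
O(18) + x(Y(4 + 5)) = 0 - 8 = -8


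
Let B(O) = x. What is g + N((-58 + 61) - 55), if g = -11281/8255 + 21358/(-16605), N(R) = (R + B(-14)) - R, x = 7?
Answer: 119177726/27414855 ≈ 4.3472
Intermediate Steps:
B(O) = 7
N(R) = 7 (N(R) = (R + 7) - R = (7 + R) - R = 7)
g = -72726259/27414855 (g = -11281*1/8255 + 21358*(-1/16605) = -11281/8255 - 21358/16605 = -72726259/27414855 ≈ -2.6528)
g + N((-58 + 61) - 55) = -72726259/27414855 + 7 = 119177726/27414855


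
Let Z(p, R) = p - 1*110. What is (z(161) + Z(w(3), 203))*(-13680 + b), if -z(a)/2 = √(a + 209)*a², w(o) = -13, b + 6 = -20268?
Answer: 4176342 + 1760243268*√370 ≈ 3.3863e+10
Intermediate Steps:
b = -20274 (b = -6 - 20268 = -20274)
Z(p, R) = -110 + p (Z(p, R) = p - 110 = -110 + p)
z(a) = -2*a²*√(209 + a) (z(a) = -2*√(a + 209)*a² = -2*√(209 + a)*a² = -2*a²*√(209 + a))
(z(161) + Z(w(3), 203))*(-13680 + b) = (-2*161²*√(209 + 161) + (-110 - 13))*(-13680 - 20274) = (-2*25921*√370 - 123)*(-33954) = (-51842*√370 - 123)*(-33954) = (-123 - 51842*√370)*(-33954) = 4176342 + 1760243268*√370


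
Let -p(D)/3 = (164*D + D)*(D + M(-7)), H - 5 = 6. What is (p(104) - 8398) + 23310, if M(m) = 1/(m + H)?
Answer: -5351878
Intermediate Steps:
H = 11 (H = 5 + 6 = 11)
M(m) = 1/(11 + m) (M(m) = 1/(m + 11) = 1/(11 + m))
p(D) = -495*D*(1/4 + D) (p(D) = -3*(164*D + D)*(D + 1/(11 - 7)) = -3*165*D*(D + 1/4) = -3*165*D*(1/4 + D) = -495*D*(1/4 + D))
(p(104) - 8398) + 23310 = (-495/4*104*(1 + 4*104) - 8398) + 23310 = (-495/4*104*(1 + 416) - 8398) + 23310 = (-495/4*104*417 - 8398) + 23310 = (-5366790 - 8398) + 23310 = -5375188 + 23310 = -5351878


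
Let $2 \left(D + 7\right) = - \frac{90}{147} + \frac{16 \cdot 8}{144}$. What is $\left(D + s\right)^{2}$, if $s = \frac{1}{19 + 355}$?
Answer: $\frac{1279801226089}{27203224356} \approx 47.046$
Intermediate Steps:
$s = \frac{1}{374} \approx 0.0026738$
$D = - \frac{3026}{441}$ ($D = -7 + \frac{- \frac{90}{147} + \frac{16 \cdot 8}{144}}{2} = -7 + \frac{\left(-90\right) \frac{1}{147} + 128 \cdot \frac{1}{144}}{2} = -7 + \frac{- \frac{30}{49} + \frac{8}{9}}{2} = -7 + \frac{1}{2} \cdot \frac{122}{441} = -7 + \frac{61}{441} = - \frac{3026}{441} \approx -6.8617$)
$\left(D + s\right)^{2} = \left(- \frac{3026}{441} + \frac{1}{374}\right)^{2} = \left(- \frac{1131283}{164934}\right)^{2} = \frac{1279801226089}{27203224356}$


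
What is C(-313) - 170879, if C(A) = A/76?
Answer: -12987117/76 ≈ -1.7088e+5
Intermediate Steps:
C(A) = A/76 (C(A) = A*(1/76) = A/76)
C(-313) - 170879 = (1/76)*(-313) - 170879 = -313/76 - 170879 = -12987117/76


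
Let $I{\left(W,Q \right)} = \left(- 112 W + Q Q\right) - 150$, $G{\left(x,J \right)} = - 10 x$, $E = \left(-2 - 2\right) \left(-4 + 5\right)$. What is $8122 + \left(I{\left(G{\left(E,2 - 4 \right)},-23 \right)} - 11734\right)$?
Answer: $-7713$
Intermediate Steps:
$E = -4$ ($E = \left(-4\right) 1 = -4$)
$I{\left(W,Q \right)} = -150 + Q^{2} - 112 W$ ($I{\left(W,Q \right)} = \left(- 112 W + Q^{2}\right) - 150 = \left(Q^{2} - 112 W\right) - 150 = -150 + Q^{2} - 112 W$)
$8122 + \left(I{\left(G{\left(E,2 - 4 \right)},-23 \right)} - 11734\right) = 8122 - \left(11355 + 112 \left(-10\right) \left(-4\right)\right) = 8122 - 15835 = -7713$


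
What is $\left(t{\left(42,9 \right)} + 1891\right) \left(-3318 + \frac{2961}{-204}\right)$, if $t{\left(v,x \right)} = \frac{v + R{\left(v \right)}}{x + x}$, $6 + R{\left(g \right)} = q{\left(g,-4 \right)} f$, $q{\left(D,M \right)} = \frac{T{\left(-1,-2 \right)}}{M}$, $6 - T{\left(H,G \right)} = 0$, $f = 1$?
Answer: $- \frac{1715822955}{272} \approx -6.3082 \cdot 10^{6}$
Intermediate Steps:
$T{\left(H,G \right)} = 6$ ($T{\left(H,G \right)} = 6 - 0 = 6 + 0 = 6$)
$q{\left(D,M \right)} = \frac{6}{M}$
$R{\left(g \right)} = - \frac{15}{2}$ ($R{\left(g \right)} = -6 + \frac{6}{-4} \cdot 1 = -6 + 6 \left(- \frac{1}{4}\right) 1 = -6 - \frac{3}{2} = - \frac{15}{2}$)
$t{\left(v,x \right)} = \frac{- \frac{15}{2} + v}{2 x}$ ($t{\left(v,x \right)} = \frac{v - \frac{15}{2}}{x + x} = \frac{- \frac{15}{2} + v}{2 x}$)
$\left(t{\left(42,9 \right)} + 1891\right) \left(-3318 + \frac{2961}{-204}\right) = \left(\frac{-15 + 2 \cdot 42}{4 \cdot 9} + 1891\right) \left(-3318 + \frac{2961}{-204}\right) = \left(\frac{1}{4} \cdot \frac{1}{9} \left(-15 + 84\right) + 1891\right) \left(-3318 + 2961 \left(- \frac{1}{204}\right)\right) = \left(\frac{1}{4} \cdot \frac{1}{9} \cdot 69 + 1891\right) \left(-3318 - \frac{987}{68}\right) = \left(\frac{23}{12} + 1891\right) \left(- \frac{226611}{68}\right) = \frac{22715}{12} \left(- \frac{226611}{68}\right) = - \frac{1715822955}{272}$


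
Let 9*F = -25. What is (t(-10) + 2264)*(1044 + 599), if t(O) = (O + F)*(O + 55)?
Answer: 2775027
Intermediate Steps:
F = -25/9 (F = (1/9)*(-25) = -25/9 ≈ -2.7778)
t(O) = (55 + O)*(-25/9 + O) (t(O) = (O - 25/9)*(O + 55) = (-25/9 + O)*(55 + O) = (55 + O)*(-25/9 + O))
(t(-10) + 2264)*(1044 + 599) = ((-1375/9 + (-10)**2 + (470/9)*(-10)) + 2264)*(1044 + 599) = ((-1375/9 + 100 - 4700/9) + 2264)*1643 = (-575 + 2264)*1643 = 1689*1643 = 2775027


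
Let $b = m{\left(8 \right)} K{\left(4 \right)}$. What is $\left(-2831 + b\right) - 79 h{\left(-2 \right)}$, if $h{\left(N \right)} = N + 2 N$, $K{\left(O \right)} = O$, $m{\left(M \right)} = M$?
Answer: $-2325$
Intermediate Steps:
$h{\left(N \right)} = 3 N$
$b = 32$ ($b = 8 \cdot 4 = 32$)
$\left(-2831 + b\right) - 79 h{\left(-2 \right)} = \left(-2831 + 32\right) - 79 \cdot 3 \left(-2\right) = -2799 - -474 = -2799 + 474 = -2325$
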